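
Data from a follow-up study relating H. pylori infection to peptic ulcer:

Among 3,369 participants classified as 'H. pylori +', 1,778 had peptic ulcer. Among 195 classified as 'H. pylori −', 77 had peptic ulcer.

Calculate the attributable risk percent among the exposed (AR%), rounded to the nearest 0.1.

25.2

From the description: a = 1778, b = 1591, c = 77, d = 118.
Risk in exposed = 1778/3369 = 0.52775; risk in unexposed = 77/195 = 0.39487.
RR = 0.52775/0.39487 = 1.33652
AR% = (RR − 1)/RR × 100 = (1.33652 − 1)/1.33652 × 100 = 25.1787%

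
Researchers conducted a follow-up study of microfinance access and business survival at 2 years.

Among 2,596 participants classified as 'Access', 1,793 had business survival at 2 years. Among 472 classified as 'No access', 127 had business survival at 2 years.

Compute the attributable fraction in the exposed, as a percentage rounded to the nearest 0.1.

61.0

From the description: a = 1793, b = 803, c = 127, d = 345.
Risk in exposed = 1793/2596 = 0.69068; risk in unexposed = 127/472 = 0.26907.
RR = 0.69068/0.26907 = 2.56693
AR% = (RR − 1)/RR × 100 = (2.56693 − 1)/2.56693 × 100 = 61.0429%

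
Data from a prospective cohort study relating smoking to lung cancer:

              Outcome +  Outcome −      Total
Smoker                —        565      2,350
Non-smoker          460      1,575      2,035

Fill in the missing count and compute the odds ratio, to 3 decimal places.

10.817

The missing cell is in the exposed row: 2350 − 565 = 1785.
So a = 1785, b = 565, c = 460, d = 1575.
OR = (a·d)/(b·c) = (1785 × 1575) / (565 × 460) = 2811375 / 259900 = 10.81714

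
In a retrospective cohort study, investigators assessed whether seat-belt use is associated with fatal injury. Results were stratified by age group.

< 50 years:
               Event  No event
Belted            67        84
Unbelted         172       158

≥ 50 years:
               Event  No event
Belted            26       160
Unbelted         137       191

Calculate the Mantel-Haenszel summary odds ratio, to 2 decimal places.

OR_MH = Σ(aᵢdᵢ/nᵢ) / Σ(bᵢcᵢ/nᵢ), where nᵢ is the stratum total.
Stratum 1 (< 50 years): n = 481; a·d/n = 67·158/481 = 22.0083; b·c/n = 84·172/481 = 30.0374
Stratum 2 (≥ 50 years): n = 514; a·d/n = 26·191/514 = 9.6615; b·c/n = 160·137/514 = 42.6459
OR_MH = (22.0083 + 9.6615) / (30.0374 + 42.6459) = 31.6698 / 72.6833 = 0.43572

0.44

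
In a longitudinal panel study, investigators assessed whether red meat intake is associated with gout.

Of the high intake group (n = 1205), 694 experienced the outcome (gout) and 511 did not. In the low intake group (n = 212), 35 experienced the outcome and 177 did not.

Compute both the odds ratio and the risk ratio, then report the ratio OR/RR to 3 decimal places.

From the description: a = 694, b = 511, c = 35, d = 177.
OR = (694·177)/(511·35) = 122838/17885 = 6.86821
Risk in exposed = 694/1205 = 0.57593; risk in unexposed = 35/212 = 0.16509; RR = 3.48851
OR/RR = 6.86821 / 3.48851 = 1.96881
The outcome is not rare, so the OR lies further from 1 than the RR.

1.969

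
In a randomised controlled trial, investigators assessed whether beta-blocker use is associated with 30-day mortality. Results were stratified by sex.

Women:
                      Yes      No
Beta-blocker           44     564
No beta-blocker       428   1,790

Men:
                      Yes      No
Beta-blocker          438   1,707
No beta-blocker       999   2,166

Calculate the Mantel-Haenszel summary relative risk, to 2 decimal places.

0.60

RR_MH = Σ(aᵢ·n₀ᵢ/nᵢ) / Σ(cᵢ·n₁ᵢ/nᵢ), with n₁ᵢ = aᵢ+bᵢ (exposed), n₀ᵢ = cᵢ+dᵢ (unexposed), nᵢ = n₁ᵢ+n₀ᵢ.
Stratum 1 (Women): n₁ = 608, n₀ = 2218, n = 2826; a·n₀/n = 44·2218/2826 = 34.5336; c·n₁/n = 428·608/2826 = 92.0821
Stratum 2 (Men): n₁ = 2145, n₀ = 3165, n = 5310; a·n₀/n = 438·3165/5310 = 261.0678; c·n₁/n = 999·2145/5310 = 403.5508
RR_MH = (34.5336 + 261.0678) / (92.0821 + 403.5508) = 295.6014 / 495.6329 = 0.59641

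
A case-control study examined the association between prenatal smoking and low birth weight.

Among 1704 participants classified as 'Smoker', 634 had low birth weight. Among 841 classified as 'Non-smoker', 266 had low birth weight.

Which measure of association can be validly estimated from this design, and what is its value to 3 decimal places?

From the description: a = 634, b = 1070, c = 266, d = 575.
This is a case-control study: participants were sampled on outcome status, so risks in the source population cannot be estimated directly — relative risk is not valid here. The odds ratio is the appropriate measure.
OR = (a·d)/(b·c) = (634 × 575) / (1070 × 266) = 364550 / 284620 = 1.28083

1.281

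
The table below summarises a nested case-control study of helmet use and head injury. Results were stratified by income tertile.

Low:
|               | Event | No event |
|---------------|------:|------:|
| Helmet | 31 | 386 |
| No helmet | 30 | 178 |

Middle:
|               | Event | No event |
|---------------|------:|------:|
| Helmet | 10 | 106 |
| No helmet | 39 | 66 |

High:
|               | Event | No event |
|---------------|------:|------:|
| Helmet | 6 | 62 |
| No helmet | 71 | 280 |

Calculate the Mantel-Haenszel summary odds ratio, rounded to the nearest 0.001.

0.331

OR_MH = Σ(aᵢdᵢ/nᵢ) / Σ(bᵢcᵢ/nᵢ), where nᵢ is the stratum total.
Stratum 1 (Low): n = 625; a·d/n = 31·178/625 = 8.8288; b·c/n = 386·30/625 = 18.5280
Stratum 2 (Middle): n = 221; a·d/n = 10·66/221 = 2.9864; b·c/n = 106·39/221 = 18.7059
Stratum 3 (High): n = 419; a·d/n = 6·280/419 = 4.0095; b·c/n = 62·71/419 = 10.5060
OR_MH = (8.8288 + 2.9864 + 4.0095) / (18.5280 + 18.7059 + 10.5060) = 15.8248 / 47.7398 = 0.33148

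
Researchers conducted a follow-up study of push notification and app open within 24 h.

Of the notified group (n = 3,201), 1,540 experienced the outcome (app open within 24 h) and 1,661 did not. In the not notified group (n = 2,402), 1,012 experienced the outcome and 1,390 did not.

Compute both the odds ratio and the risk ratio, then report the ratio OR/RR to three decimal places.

From the description: a = 1540, b = 1661, c = 1012, d = 1390.
OR = (1540·1390)/(1661·1012) = 2140600/1680932 = 1.27346
Risk in exposed = 1540/3201 = 0.48110; risk in unexposed = 1012/2402 = 0.42132; RR = 1.14190
OR/RR = 1.27346 / 1.14190 = 1.11521
The outcome is not rare, so the OR lies further from 1 than the RR.

1.115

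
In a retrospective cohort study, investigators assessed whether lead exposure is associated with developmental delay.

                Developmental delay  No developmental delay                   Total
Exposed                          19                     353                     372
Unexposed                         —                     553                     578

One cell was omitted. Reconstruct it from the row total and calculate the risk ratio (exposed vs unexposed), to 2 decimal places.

1.18

The missing cell is in the unexposed row: 578 − 553 = 25.
So a = 19, b = 353, c = 25, d = 553.
RR = [a/(a+b)] / [c/(c+d)] = (19/372) / (25/578) = 0.05108/0.04325 = 1.18086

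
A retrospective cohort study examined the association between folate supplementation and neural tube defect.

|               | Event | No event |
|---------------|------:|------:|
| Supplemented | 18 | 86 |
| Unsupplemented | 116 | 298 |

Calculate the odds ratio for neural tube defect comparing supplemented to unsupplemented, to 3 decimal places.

0.538

Cells: a = 18, b = 86, c = 116, d = 298.
OR = (a·d)/(b·c) = (18 × 298) / (86 × 116) = 5364 / 9976 = 0.53769
Exposure is associated with lower odds of neural tube defect (OR = 0.54 < 1).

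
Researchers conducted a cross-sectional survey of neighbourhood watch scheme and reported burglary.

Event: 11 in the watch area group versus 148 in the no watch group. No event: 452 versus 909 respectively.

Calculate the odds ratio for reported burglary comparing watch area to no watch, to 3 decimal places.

0.149

From the description: a = 11, b = 452, c = 148, d = 909.
OR = (a·d)/(b·c) = (11 × 909) / (452 × 148) = 9999 / 66896 = 0.14947
Exposure is associated with lower odds of reported burglary (OR = 0.15 < 1).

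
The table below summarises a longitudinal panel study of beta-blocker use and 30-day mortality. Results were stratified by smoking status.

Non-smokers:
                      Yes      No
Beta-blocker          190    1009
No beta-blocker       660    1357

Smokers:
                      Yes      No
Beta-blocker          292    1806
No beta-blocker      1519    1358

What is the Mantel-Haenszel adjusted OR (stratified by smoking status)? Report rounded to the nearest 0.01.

OR_MH = Σ(aᵢdᵢ/nᵢ) / Σ(bᵢcᵢ/nᵢ), where nᵢ is the stratum total.
Stratum 1 (Non-smokers): n = 3216; a·d/n = 190·1357/3216 = 80.1710; b·c/n = 1009·660/3216 = 207.0709
Stratum 2 (Smokers): n = 4975; a·d/n = 292·1358/4975 = 79.7057; b·c/n = 1806·1519/4975 = 551.4199
OR_MH = (80.1710 + 79.7057) / (207.0709 + 551.4199) = 159.8767 / 758.4908 = 0.21078

0.21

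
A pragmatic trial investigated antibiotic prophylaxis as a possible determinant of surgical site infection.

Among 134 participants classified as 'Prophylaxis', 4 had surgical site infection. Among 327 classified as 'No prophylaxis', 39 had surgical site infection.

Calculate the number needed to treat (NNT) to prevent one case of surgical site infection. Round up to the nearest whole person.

Risk in treated group = 4/134 = 0.02985; risk in control = 39/327 = 0.11927.
Absolute risk reduction = 0.11927 − 0.02985 = 0.08942
NNT = 1 / ARR = 1 / 0.08942 = 11.184 → round up → 12

12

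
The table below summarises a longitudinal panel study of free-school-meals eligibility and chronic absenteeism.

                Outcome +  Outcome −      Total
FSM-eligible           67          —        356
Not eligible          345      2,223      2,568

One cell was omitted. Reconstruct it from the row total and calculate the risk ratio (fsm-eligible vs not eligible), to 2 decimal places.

1.40

The missing cell is in the exposed row: 356 − 67 = 289.
So a = 67, b = 289, c = 345, d = 2223.
RR = [a/(a+b)] / [c/(c+d)] = (67/356) / (345/2568) = 0.18820/0.13435 = 1.40088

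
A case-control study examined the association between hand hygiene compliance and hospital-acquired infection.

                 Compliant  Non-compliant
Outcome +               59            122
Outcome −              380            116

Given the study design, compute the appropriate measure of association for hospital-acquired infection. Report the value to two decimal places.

Reading the table with exposure as columns: a = 59 (Compliant, case), b = 380 (Compliant, non-case), c = 122 (Non-compliant, case), d = 116.
This is a case-control study: participants were sampled on outcome status, so risks in the source population cannot be estimated directly — relative risk is not valid here. The odds ratio is the appropriate measure.
OR = (a·d)/(b·c) = (59 × 116) / (380 × 122) = 6844 / 46360 = 0.14763

0.15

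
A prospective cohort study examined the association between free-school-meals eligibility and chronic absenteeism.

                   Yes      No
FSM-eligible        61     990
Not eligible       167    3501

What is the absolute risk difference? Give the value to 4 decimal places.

Cells: a = 61, b = 990, c = 167, d = 3501.
Risk in exposed = 61/1051 = 0.058040; risk in unexposed = 167/3668 = 0.045529.
Risk difference = 0.058040 − 0.045529 = 0.012511

0.0125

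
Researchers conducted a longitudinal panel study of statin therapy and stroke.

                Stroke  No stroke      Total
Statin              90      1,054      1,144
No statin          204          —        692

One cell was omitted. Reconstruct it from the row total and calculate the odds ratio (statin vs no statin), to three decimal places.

0.204

The missing cell is in the unexposed row: 692 − 204 = 488.
So a = 90, b = 1054, c = 204, d = 488.
OR = (a·d)/(b·c) = (90 × 488) / (1054 × 204) = 43920 / 215016 = 0.20426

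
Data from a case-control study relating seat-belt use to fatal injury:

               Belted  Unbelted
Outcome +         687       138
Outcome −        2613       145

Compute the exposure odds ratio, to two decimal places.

0.28

Reading the table with exposure as columns: a = 687 (Belted, case), b = 2613 (Belted, non-case), c = 138 (Unbelted, case), d = 145.
OR = (a·d)/(b·c) = (687 × 145) / (2613 × 138) = 99615 / 360594 = 0.27625
Exposure is associated with lower odds of fatal injury (OR = 0.28 < 1).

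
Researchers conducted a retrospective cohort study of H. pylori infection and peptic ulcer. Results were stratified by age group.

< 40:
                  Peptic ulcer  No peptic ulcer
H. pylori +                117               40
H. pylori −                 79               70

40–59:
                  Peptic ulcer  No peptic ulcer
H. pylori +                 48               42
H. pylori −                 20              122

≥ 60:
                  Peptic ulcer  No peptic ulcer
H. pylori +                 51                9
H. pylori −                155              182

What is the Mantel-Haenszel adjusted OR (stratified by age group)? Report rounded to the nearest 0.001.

OR_MH = Σ(aᵢdᵢ/nᵢ) / Σ(bᵢcᵢ/nᵢ), where nᵢ is the stratum total.
Stratum 1 (< 40): n = 306; a·d/n = 117·70/306 = 26.7647; b·c/n = 40·79/306 = 10.3268
Stratum 2 (40–59): n = 232; a·d/n = 48·122/232 = 25.2414; b·c/n = 42·20/232 = 3.6207
Stratum 3 (≥ 60): n = 397; a·d/n = 51·182/397 = 23.3804; b·c/n = 9·155/397 = 3.5139
OR_MH = (26.7647 + 25.2414 + 23.3804) / (10.3268 + 3.6207 + 3.5139) = 75.3864 / 17.4613 = 4.31733

4.317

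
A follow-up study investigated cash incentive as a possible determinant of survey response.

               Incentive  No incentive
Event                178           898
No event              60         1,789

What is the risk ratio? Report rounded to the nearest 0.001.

Reading the table with exposure as columns: a = 178 (Incentive, case), b = 60 (Incentive, non-case), c = 898 (No incentive, case), d = 1789.
Risk in exposed = 178/238 = 0.74790; risk in unexposed = 898/2687 = 0.33420.
RR = 0.74790 / 0.33420 = 2.23787
The risk among the exposed is 2.24 times that among the unexposed.

2.238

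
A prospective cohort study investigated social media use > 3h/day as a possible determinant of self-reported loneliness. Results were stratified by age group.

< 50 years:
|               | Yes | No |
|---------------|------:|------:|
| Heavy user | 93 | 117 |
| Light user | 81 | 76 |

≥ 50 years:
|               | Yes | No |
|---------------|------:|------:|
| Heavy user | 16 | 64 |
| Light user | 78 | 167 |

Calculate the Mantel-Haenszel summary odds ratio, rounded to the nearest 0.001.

OR_MH = Σ(aᵢdᵢ/nᵢ) / Σ(bᵢcᵢ/nᵢ), where nᵢ is the stratum total.
Stratum 1 (< 50 years): n = 367; a·d/n = 93·76/367 = 19.2589; b·c/n = 117·81/367 = 25.8229
Stratum 2 (≥ 50 years): n = 325; a·d/n = 16·167/325 = 8.2215; b·c/n = 64·78/325 = 15.3600
OR_MH = (19.2589 + 8.2215) / (25.8229 + 15.3600) = 27.4804 / 41.1829 = 0.66728

0.667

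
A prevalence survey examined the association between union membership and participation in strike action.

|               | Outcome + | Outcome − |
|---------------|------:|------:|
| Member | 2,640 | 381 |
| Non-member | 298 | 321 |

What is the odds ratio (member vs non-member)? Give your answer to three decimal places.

Cells: a = 2640, b = 381, c = 298, d = 321.
OR = (a·d)/(b·c) = (2640 × 321) / (381 × 298) = 847440 / 113538 = 7.46393
The odds of participation in strike action are about 7.46 times as high in the member group.

7.464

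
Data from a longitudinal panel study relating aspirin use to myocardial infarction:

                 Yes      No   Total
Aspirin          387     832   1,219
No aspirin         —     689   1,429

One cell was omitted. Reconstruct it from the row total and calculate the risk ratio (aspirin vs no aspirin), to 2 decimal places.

0.61

The missing cell is in the unexposed row: 1429 − 689 = 740.
So a = 387, b = 832, c = 740, d = 689.
RR = [a/(a+b)] / [c/(c+d)] = (387/1219) / (740/1429) = 0.31747/0.51784 = 0.61307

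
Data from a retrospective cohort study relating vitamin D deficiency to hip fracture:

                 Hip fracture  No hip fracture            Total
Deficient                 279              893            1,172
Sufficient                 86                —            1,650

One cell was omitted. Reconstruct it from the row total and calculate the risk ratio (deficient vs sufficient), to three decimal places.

4.567

The missing cell is in the unexposed row: 1650 − 86 = 1564.
So a = 279, b = 893, c = 86, d = 1564.
RR = [a/(a+b)] / [c/(c+d)] = (279/1172) / (86/1650) = 0.23805/0.05212 = 4.56733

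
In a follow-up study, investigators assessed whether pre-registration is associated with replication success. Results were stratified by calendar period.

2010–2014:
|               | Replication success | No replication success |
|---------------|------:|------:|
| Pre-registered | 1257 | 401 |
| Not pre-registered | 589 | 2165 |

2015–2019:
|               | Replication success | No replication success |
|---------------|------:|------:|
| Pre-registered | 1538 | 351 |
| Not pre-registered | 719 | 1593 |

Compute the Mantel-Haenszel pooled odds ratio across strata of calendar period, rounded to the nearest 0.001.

OR_MH = Σ(aᵢdᵢ/nᵢ) / Σ(bᵢcᵢ/nᵢ), where nᵢ is the stratum total.
Stratum 1 (2010–2014): n = 4412; a·d/n = 1257·2165/4412 = 616.8189; b·c/n = 401·589/4412 = 53.5333
Stratum 2 (2015–2019): n = 4201; a·d/n = 1538·1593/4201 = 583.2026; b·c/n = 351·719/4201 = 60.0736
OR_MH = (616.8189 + 583.2026) / (53.5333 + 60.0736) = 1200.0215 / 113.6069 = 10.56293

10.563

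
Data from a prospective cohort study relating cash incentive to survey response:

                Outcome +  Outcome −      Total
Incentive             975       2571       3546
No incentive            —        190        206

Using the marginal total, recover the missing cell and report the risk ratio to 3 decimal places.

The missing cell is in the unexposed row: 206 − 190 = 16.
So a = 975, b = 2571, c = 16, d = 190.
RR = [a/(a+b)] / [c/(c+d)] = (975/3546) / (16/206) = 0.27496/0.07767 = 3.54008

3.540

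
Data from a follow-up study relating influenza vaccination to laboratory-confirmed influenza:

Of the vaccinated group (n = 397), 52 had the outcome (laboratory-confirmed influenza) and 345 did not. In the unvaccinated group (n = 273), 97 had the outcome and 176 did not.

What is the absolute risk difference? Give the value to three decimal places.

From the description: a = 52, b = 345, c = 97, d = 176.
Risk in exposed = 52/397 = 0.130982; risk in unexposed = 97/273 = 0.355311.
Risk difference = 0.130982 − 0.355311 = -0.224329

-0.224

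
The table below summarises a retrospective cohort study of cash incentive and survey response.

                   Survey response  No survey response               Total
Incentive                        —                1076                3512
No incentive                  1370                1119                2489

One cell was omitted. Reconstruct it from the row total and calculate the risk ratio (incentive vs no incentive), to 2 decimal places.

1.26

The missing cell is in the exposed row: 3512 − 1076 = 2436.
So a = 2436, b = 1076, c = 1370, d = 1119.
RR = [a/(a+b)] / [c/(c+d)] = (2436/3512) / (1370/2489) = 0.69362/0.55042 = 1.26016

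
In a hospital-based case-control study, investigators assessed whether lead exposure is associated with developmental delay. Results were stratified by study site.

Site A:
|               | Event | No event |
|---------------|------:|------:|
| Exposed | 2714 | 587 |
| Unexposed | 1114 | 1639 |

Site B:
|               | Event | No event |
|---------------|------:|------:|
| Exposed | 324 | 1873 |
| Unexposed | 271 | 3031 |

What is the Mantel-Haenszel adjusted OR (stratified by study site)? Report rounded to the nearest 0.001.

OR_MH = Σ(aᵢdᵢ/nᵢ) / Σ(bᵢcᵢ/nᵢ), where nᵢ is the stratum total.
Stratum 1 (Site A): n = 6054; a·d/n = 2714·1639/6054 = 734.7615; b·c/n = 587·1114/6054 = 108.0142
Stratum 2 (Site B): n = 5499; a·d/n = 324·3031/5499 = 178.5859; b·c/n = 1873·271/5499 = 92.3046
OR_MH = (734.7615 + 178.5859) / (108.0142 + 92.3046) = 913.3474 / 200.3188 = 4.55947

4.559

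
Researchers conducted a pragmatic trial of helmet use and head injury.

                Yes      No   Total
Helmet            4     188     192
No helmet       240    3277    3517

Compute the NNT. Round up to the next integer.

Risk in treated group = 4/192 = 0.02083; risk in control = 240/3517 = 0.06824.
Absolute risk reduction = 0.06824 − 0.02083 = 0.04741
NNT = 1 / ARR = 1 / 0.04741 = 21.094 → round up → 22

22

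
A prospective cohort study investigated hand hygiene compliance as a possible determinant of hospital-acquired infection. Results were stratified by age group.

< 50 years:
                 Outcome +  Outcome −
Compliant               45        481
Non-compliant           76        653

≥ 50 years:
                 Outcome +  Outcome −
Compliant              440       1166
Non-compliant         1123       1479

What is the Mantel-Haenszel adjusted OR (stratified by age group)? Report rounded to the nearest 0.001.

0.523

OR_MH = Σ(aᵢdᵢ/nᵢ) / Σ(bᵢcᵢ/nᵢ), where nᵢ is the stratum total.
Stratum 1 (< 50 years): n = 1255; a·d/n = 45·653/1255 = 23.4143; b·c/n = 481·76/1255 = 29.1283
Stratum 2 (≥ 50 years): n = 4208; a·d/n = 440·1479/4208 = 154.6483; b·c/n = 1166·1123/4208 = 311.1735
OR_MH = (23.4143 + 154.6483) / (29.1283 + 311.1735) = 178.0626 / 340.3018 = 0.52325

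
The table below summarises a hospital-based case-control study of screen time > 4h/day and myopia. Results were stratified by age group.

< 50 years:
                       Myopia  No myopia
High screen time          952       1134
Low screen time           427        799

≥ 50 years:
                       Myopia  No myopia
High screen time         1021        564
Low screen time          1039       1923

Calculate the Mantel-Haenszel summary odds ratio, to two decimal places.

OR_MH = Σ(aᵢdᵢ/nᵢ) / Σ(bᵢcᵢ/nᵢ), where nᵢ is the stratum total.
Stratum 1 (< 50 years): n = 3312; a·d/n = 952·799/3312 = 229.6643; b·c/n = 1134·427/3312 = 146.2011
Stratum 2 (≥ 50 years): n = 4547; a·d/n = 1021·1923/4547 = 431.7974; b·c/n = 564·1039/4547 = 128.8753
OR_MH = (229.6643 + 431.7974) / (146.2011 + 128.8753) = 661.4617 / 275.0764 = 2.40465

2.40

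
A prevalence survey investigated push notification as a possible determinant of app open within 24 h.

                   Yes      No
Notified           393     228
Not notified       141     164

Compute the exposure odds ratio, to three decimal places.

Cells: a = 393, b = 228, c = 141, d = 164.
OR = (a·d)/(b·c) = (393 × 164) / (228 × 141) = 64452 / 32148 = 2.00485
The odds of app open within 24 h are about 2.00 times as high in the notified group.

2.005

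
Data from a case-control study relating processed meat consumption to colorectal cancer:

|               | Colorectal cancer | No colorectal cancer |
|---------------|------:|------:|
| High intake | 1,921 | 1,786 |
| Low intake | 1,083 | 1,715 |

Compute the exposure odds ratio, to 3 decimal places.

Cells: a = 1921, b = 1786, c = 1083, d = 1715.
OR = (a·d)/(b·c) = (1921 × 1715) / (1786 × 1083) = 3294515 / 1934238 = 1.70326
The odds of colorectal cancer are about 1.70 times as high in the high intake group.

1.703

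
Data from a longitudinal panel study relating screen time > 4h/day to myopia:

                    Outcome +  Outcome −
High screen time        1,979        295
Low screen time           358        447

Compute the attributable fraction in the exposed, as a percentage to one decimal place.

Cells: a = 1979, b = 295, c = 358, d = 447.
Risk in exposed = 1979/2274 = 0.87027; risk in unexposed = 358/805 = 0.44472.
RR = 0.87027/0.44472 = 1.95690
AR% = (RR − 1)/RR × 100 = (1.95690 − 1)/1.95690 × 100 = 48.8987%

48.9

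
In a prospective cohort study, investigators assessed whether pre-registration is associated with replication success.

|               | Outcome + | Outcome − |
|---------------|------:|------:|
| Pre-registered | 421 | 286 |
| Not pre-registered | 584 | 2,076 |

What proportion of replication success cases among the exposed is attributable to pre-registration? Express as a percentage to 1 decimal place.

63.1

Cells: a = 421, b = 286, c = 584, d = 2076.
Risk in exposed = 421/707 = 0.59547; risk in unexposed = 584/2660 = 0.21955.
RR = 0.59547/0.21955 = 2.71226
AR% = (RR − 1)/RR × 100 = (2.71226 − 1)/2.71226 × 100 = 63.1304%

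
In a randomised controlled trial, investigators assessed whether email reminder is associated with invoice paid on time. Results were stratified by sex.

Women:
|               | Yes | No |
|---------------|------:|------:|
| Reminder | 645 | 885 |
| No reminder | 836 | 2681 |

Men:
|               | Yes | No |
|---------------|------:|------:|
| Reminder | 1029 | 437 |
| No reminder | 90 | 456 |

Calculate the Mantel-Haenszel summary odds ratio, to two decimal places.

3.47

OR_MH = Σ(aᵢdᵢ/nᵢ) / Σ(bᵢcᵢ/nᵢ), where nᵢ is the stratum total.
Stratum 1 (Women): n = 5047; a·d/n = 645·2681/5047 = 342.6283; b·c/n = 885·836/5047 = 146.5940
Stratum 2 (Men): n = 2012; a·d/n = 1029·456/2012 = 233.2127; b·c/n = 437·90/2012 = 19.5477
OR_MH = (342.6283 + 233.2127) / (146.5940 + 19.5477) = 575.8410 / 166.1417 = 3.46596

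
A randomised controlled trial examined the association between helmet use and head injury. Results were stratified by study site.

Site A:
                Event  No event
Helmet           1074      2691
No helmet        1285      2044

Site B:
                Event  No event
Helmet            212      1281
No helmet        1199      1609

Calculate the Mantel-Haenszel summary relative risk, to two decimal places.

0.58

RR_MH = Σ(aᵢ·n₀ᵢ/nᵢ) / Σ(cᵢ·n₁ᵢ/nᵢ), with n₁ᵢ = aᵢ+bᵢ (exposed), n₀ᵢ = cᵢ+dᵢ (unexposed), nᵢ = n₁ᵢ+n₀ᵢ.
Stratum 1 (Site A): n₁ = 3765, n₀ = 3329, n = 7094; a·n₀/n = 1074·3329/7094 = 503.9958; c·n₁/n = 1285·3765/7094 = 681.9883
Stratum 2 (Site B): n₁ = 1493, n₀ = 2808, n = 4301; a·n₀/n = 212·2808/4301 = 138.4087; c·n₁/n = 1199·1493/4301 = 416.2072
RR_MH = (503.9958 + 138.4087) / (681.9883 + 416.2072) = 642.4045 / 1098.1955 = 0.58496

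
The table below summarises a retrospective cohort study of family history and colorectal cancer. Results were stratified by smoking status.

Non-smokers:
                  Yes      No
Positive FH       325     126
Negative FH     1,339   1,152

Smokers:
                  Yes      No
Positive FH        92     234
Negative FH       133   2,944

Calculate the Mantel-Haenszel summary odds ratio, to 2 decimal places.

3.11

OR_MH = Σ(aᵢdᵢ/nᵢ) / Σ(bᵢcᵢ/nᵢ), where nᵢ is the stratum total.
Stratum 1 (Non-smokers): n = 2942; a·d/n = 325·1152/2942 = 127.2604; b·c/n = 126·1339/2942 = 57.3467
Stratum 2 (Smokers): n = 3403; a·d/n = 92·2944/3403 = 79.5909; b·c/n = 234·133/3403 = 9.1455
OR_MH = (127.2604 + 79.5909) / (57.3467 + 9.1455) = 206.8513 / 66.4922 = 3.11091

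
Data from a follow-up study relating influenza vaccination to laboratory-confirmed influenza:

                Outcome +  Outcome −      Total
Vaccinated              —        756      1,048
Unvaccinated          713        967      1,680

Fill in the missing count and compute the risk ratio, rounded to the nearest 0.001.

0.657

The missing cell is in the exposed row: 1048 − 756 = 292.
So a = 292, b = 756, c = 713, d = 967.
RR = [a/(a+b)] / [c/(c+d)] = (292/1048) / (713/1680) = 0.27863/0.42440 = 0.65651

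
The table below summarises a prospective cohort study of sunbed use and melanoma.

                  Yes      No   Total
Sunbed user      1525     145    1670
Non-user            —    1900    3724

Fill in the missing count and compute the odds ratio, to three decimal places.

10.955

The missing cell is in the unexposed row: 3724 − 1900 = 1824.
So a = 1525, b = 145, c = 1824, d = 1900.
OR = (a·d)/(b·c) = (1525 × 1900) / (145 × 1824) = 2897500 / 264480 = 10.95546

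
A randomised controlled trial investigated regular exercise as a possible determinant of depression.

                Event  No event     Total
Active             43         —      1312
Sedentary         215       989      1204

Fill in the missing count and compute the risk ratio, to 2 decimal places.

The missing cell is in the exposed row: 1312 − 43 = 1269.
So a = 43, b = 1269, c = 215, d = 989.
RR = [a/(a+b)] / [c/(c+d)] = (43/1312) / (215/1204) = 0.03277/0.17857 = 0.18354

0.18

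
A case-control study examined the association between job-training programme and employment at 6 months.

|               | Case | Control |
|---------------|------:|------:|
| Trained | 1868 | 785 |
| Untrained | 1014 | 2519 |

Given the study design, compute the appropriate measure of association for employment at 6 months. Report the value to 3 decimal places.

5.911

Cells: a = 1868, b = 785, c = 1014, d = 2519.
This is a case-control study: participants were sampled on outcome status, so risks in the source population cannot be estimated directly — relative risk is not valid here. The odds ratio is the appropriate measure.
OR = (a·d)/(b·c) = (1868 × 2519) / (785 × 1014) = 4705492 / 795990 = 5.91150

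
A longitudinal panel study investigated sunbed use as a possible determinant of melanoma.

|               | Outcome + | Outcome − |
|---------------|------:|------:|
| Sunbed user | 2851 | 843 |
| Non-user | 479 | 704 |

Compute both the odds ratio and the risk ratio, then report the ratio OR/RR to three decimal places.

Cells: a = 2851, b = 843, c = 479, d = 704.
OR = (2851·704)/(843·479) = 2007104/403797 = 4.97058
Risk in exposed = 2851/3694 = 0.77179; risk in unexposed = 479/1183 = 0.40490; RR = 1.90612
OR/RR = 4.97058 / 1.90612 = 2.60770
The outcome is not rare, so the OR lies further from 1 than the RR.

2.608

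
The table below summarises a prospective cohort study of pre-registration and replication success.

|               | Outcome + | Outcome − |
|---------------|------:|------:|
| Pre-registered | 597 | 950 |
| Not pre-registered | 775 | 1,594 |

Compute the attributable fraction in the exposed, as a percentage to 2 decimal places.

15.23

Cells: a = 597, b = 950, c = 775, d = 1594.
Risk in exposed = 597/1547 = 0.38591; risk in unexposed = 775/2369 = 0.32714.
RR = 0.38591/0.32714 = 1.17963
AR% = (RR − 1)/RR × 100 = (1.17963 − 1)/1.17963 × 100 = 15.2280%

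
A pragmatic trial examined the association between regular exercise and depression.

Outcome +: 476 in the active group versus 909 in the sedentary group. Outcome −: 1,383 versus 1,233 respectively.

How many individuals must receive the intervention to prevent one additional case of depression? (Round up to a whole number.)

Risk in treated group = 476/1859 = 0.25605; risk in control = 909/2142 = 0.42437.
Absolute risk reduction = 0.42437 − 0.25605 = 0.16832
NNT = 1 / ARR = 1 / 0.16832 = 5.941 → round up → 6

6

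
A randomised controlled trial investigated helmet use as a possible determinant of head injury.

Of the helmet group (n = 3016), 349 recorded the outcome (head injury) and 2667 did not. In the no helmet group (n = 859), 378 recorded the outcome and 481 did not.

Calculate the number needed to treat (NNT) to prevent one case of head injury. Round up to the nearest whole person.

Risk in treated group = 349/3016 = 0.11572; risk in control = 378/859 = 0.44005.
Absolute risk reduction = 0.44005 − 0.11572 = 0.32433
NNT = 1 / ARR = 1 / 0.32433 = 3.083 → round up → 4

4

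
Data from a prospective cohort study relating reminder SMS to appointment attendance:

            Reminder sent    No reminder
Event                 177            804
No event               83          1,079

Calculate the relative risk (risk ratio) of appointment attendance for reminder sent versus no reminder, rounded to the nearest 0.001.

1.594

Reading the table with exposure as columns: a = 177 (Reminder sent, case), b = 83 (Reminder sent, non-case), c = 804 (No reminder, case), d = 1079.
Risk in exposed = 177/260 = 0.68077; risk in unexposed = 804/1883 = 0.42698.
RR = 0.68077 / 0.42698 = 1.59439
The risk among the exposed is 1.59 times that among the unexposed.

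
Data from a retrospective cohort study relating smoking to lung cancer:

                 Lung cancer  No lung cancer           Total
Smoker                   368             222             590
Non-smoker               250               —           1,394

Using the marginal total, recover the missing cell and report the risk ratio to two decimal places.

3.48

The missing cell is in the unexposed row: 1394 − 250 = 1144.
So a = 368, b = 222, c = 250, d = 1144.
RR = [a/(a+b)] / [c/(c+d)] = (368/590) / (250/1394) = 0.62373/0.17934 = 3.47791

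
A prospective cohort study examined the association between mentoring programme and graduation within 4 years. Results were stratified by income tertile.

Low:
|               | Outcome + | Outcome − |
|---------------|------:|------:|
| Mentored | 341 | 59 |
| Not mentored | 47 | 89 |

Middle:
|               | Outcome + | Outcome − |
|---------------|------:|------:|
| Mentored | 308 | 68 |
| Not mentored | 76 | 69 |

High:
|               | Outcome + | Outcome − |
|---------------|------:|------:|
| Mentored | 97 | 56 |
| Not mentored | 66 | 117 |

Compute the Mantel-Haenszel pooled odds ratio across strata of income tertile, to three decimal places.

5.028

OR_MH = Σ(aᵢdᵢ/nᵢ) / Σ(bᵢcᵢ/nᵢ), where nᵢ is the stratum total.
Stratum 1 (Low): n = 536; a·d/n = 341·89/536 = 56.6213; b·c/n = 59·47/536 = 5.1735
Stratum 2 (Middle): n = 521; a·d/n = 308·69/521 = 40.7908; b·c/n = 68·76/521 = 9.9194
Stratum 3 (High): n = 336; a·d/n = 97·117/336 = 33.7768; b·c/n = 56·66/336 = 11.0000
OR_MH = (56.6213 + 40.7908 + 33.7768) / (5.1735 + 9.9194 + 11.0000) = 131.1888 / 26.0929 = 5.02776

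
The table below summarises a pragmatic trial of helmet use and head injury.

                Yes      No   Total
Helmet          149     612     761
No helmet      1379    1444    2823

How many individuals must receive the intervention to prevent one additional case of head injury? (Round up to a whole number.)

Risk in treated group = 149/761 = 0.19580; risk in control = 1379/2823 = 0.48849.
Absolute risk reduction = 0.48849 − 0.19580 = 0.29269
NNT = 1 / ARR = 1 / 0.29269 = 3.417 → round up → 4

4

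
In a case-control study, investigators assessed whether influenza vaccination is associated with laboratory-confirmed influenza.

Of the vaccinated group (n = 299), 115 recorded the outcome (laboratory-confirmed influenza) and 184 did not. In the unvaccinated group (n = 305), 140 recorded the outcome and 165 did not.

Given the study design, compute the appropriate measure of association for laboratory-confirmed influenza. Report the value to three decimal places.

From the description: a = 115, b = 184, c = 140, d = 165.
This is a case-control study: participants were sampled on outcome status, so risks in the source population cannot be estimated directly — relative risk is not valid here. The odds ratio is the appropriate measure.
OR = (a·d)/(b·c) = (115 × 165) / (184 × 140) = 18975 / 25760 = 0.73661

0.737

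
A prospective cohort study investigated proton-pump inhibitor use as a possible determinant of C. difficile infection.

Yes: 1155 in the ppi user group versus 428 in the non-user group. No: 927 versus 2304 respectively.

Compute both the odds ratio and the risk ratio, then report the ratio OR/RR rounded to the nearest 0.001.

From the description: a = 1155, b = 927, c = 428, d = 2304.
OR = (1155·2304)/(927·428) = 2661120/396756 = 6.70720
Risk in exposed = 1155/2082 = 0.55476; risk in unexposed = 428/2732 = 0.15666; RR = 3.54110
OR/RR = 6.70720 / 3.54110 = 1.89410
The outcome is not rare, so the OR lies further from 1 than the RR.

1.894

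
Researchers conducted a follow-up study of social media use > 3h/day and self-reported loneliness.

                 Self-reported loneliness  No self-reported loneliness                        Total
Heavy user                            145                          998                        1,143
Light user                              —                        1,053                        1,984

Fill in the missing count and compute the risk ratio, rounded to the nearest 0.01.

0.27

The missing cell is in the unexposed row: 1984 − 1053 = 931.
So a = 145, b = 998, c = 931, d = 1053.
RR = [a/(a+b)] / [c/(c+d)] = (145/1143) / (931/1984) = 0.12686/0.46925 = 0.27034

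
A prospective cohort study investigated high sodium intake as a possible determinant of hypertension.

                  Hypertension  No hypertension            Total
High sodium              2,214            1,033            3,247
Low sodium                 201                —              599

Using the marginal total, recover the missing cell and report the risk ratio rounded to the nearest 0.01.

2.03

The missing cell is in the unexposed row: 599 − 201 = 398.
So a = 2214, b = 1033, c = 201, d = 398.
RR = [a/(a+b)] / [c/(c+d)] = (2214/3247) / (201/599) = 0.68186/0.33556 = 2.03201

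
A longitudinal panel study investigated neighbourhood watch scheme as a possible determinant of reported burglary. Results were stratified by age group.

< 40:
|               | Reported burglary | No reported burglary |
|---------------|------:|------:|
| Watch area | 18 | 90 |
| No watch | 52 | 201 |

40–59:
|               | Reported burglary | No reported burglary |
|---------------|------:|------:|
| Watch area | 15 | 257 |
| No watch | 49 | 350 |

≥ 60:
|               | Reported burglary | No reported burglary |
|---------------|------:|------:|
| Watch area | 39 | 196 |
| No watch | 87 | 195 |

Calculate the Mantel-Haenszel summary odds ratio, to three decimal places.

OR_MH = Σ(aᵢdᵢ/nᵢ) / Σ(bᵢcᵢ/nᵢ), where nᵢ is the stratum total.
Stratum 1 (< 40): n = 361; a·d/n = 18·201/361 = 10.0222; b·c/n = 90·52/361 = 12.9640
Stratum 2 (40–59): n = 671; a·d/n = 15·350/671 = 7.8241; b·c/n = 257·49/671 = 18.7675
Stratum 3 (≥ 60): n = 517; a·d/n = 39·195/517 = 14.7099; b·c/n = 196·87/517 = 32.9826
OR_MH = (10.0222 + 7.8241 + 14.7099) / (12.9640 + 18.7675 + 32.9826) = 32.5562 / 64.7141 = 0.50308

0.503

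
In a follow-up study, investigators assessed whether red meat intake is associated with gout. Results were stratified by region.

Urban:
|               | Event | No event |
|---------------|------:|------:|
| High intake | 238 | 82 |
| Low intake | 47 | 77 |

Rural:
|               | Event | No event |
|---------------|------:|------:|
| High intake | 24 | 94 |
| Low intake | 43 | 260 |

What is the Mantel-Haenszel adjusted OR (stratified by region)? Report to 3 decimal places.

OR_MH = Σ(aᵢdᵢ/nᵢ) / Σ(bᵢcᵢ/nᵢ), where nᵢ is the stratum total.
Stratum 1 (Urban): n = 444; a·d/n = 238·77/444 = 41.2748; b·c/n = 82·47/444 = 8.6802
Stratum 2 (Rural): n = 421; a·d/n = 24·260/421 = 14.8219; b·c/n = 94·43/421 = 9.6010
OR_MH = (41.2748 + 14.8219) / (8.6802 + 9.6010) = 56.0966 / 18.2811 = 3.06855

3.069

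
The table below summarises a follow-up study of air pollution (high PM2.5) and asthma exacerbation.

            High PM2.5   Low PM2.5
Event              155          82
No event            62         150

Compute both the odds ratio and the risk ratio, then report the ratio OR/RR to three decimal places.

2.263

Reading the table with exposure as columns: a = 155 (High PM2.5, case), b = 62 (High PM2.5, non-case), c = 82 (Low PM2.5, case), d = 150.
OR = (155·150)/(62·82) = 23250/5084 = 4.57317
Risk in exposed = 155/217 = 0.71429; risk in unexposed = 82/232 = 0.35345; RR = 2.02091
OR/RR = 4.57317 / 2.02091 = 2.26293
The outcome is not rare, so the OR lies further from 1 than the RR.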